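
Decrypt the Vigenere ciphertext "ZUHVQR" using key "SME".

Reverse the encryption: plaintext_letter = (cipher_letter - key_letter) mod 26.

Step 1: Extend key: SMESME
Step 2: Decrypt each letter (c - k) mod 26:
  Z(25) - S(18) = (25-18) mod 26 = 7 = H
  U(20) - M(12) = (20-12) mod 26 = 8 = I
  H(7) - E(4) = (7-4) mod 26 = 3 = D
  V(21) - S(18) = (21-18) mod 26 = 3 = D
  Q(16) - M(12) = (16-12) mod 26 = 4 = E
  R(17) - E(4) = (17-4) mod 26 = 13 = N
Plaintext: HIDDEN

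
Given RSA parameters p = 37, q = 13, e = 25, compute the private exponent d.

Step 1: n = 37 * 13 = 481.
Step 2: phi(n) = 36 * 12 = 432.
Step 3: Find d such that 25 * d = 1 (mod 432).
Step 4: d = 25^(-1) mod 432 = 121.
Verification: 25 * 121 = 3025 = 7 * 432 + 1.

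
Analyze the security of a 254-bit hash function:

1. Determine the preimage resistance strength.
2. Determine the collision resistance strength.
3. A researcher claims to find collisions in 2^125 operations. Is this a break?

Step 1: Preimage resistance requires brute-force of 2^254 operations.
Step 2: Collision resistance (birthday bound) = 2^(254/2) = 2^127.
Step 3: The claimed attack costs 2^125 operations.
Step 4: Since 2^125 < 2^127, the claimed attack beats the generic birthday bound, so collision resistance is broken.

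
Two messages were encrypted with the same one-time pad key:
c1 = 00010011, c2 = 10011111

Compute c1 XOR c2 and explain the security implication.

Step 1: c1 XOR c2 = (m1 XOR k) XOR (m2 XOR k).
Step 2: By XOR associativity/commutativity: = m1 XOR m2 XOR k XOR k = m1 XOR m2.
Step 3: 00010011 XOR 10011111 = 10001100 = 140.
Step 4: The key cancels out! An attacker learns m1 XOR m2 = 140, revealing the relationship between plaintexts.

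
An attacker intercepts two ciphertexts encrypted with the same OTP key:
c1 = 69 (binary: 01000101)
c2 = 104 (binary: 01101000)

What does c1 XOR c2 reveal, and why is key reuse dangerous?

Step 1: c1 XOR c2 = (m1 XOR k) XOR (m2 XOR k).
Step 2: By XOR associativity/commutativity: = m1 XOR m2 XOR k XOR k = m1 XOR m2.
Step 3: 01000101 XOR 01101000 = 00101101 = 45.
Step 4: The key cancels out! An attacker learns m1 XOR m2 = 45, revealing the relationship between plaintexts.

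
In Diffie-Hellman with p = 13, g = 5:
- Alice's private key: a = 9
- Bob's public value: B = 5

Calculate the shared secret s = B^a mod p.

Step 1: s = B^a mod p = 5^9 mod 13.
  5^1 mod 13 = 5
  5^2 mod 13 = (5 * 5) mod 13 = 12
  5^3 mod 13 = (12 * 5) mod 13 = 8
  5^4 mod 13 = (8 * 5) mod 13 = 1
  5^5 mod 13 = (1 * 5) mod 13 = 5
  5^6 mod 13 = (5 * 5) mod 13 = 12
  5^7 mod 13 = (12 * 5) mod 13 = 8
  5^8 mod 13 = (8 * 5) mod 13 = 1
  5^9 mod 13 = (1 * 5) mod 13 = 5
Result: shared secret = 5.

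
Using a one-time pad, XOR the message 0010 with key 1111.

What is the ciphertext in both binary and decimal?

Step 1: Write out the XOR operation bit by bit:
  Message: 0010
  Key:     1111
  XOR:     1101
Step 2: Convert to decimal: 1101 = 13.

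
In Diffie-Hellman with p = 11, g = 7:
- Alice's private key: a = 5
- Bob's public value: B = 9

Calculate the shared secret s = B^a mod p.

Step 1: s = B^a mod p = 9^5 mod 11.
  9^1 mod 11 = 9
  9^2 mod 11 = (9 * 9) mod 11 = 4
  9^3 mod 11 = (4 * 9) mod 11 = 3
  9^4 mod 11 = (3 * 9) mod 11 = 5
  9^5 mod 11 = (5 * 9) mod 11 = 1
Result: shared secret = 1.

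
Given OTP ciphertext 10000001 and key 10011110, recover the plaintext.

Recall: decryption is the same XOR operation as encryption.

Step 1: XOR ciphertext with key:
  Ciphertext: 10000001
  Key:        10011110
  XOR:        00011111
Step 2: Plaintext = 00011111 = 31 in decimal.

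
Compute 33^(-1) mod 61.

Step 1: We need x such that 33 * x = 1 (mod 61).
Step 2: Using the extended Euclidean algorithm or trial:
  33 * 37 = 1221 = 20 * 61 + 1.
Step 3: Since 1221 mod 61 = 1, the inverse is x = 37.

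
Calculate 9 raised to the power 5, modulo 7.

Step 1: Compute 9^5 mod 7 step by step, reducing modulo 7 at each step.
  9^1 mod 7 = 2
  9^2 mod 7 = (2 * 9) mod 7 = 4
  9^3 mod 7 = (4 * 9) mod 7 = 1
  9^4 mod 7 = (1 * 9) mod 7 = 2
  9^5 mod 7 = (2 * 9) mod 7 = 4
Step 2: Result = 4.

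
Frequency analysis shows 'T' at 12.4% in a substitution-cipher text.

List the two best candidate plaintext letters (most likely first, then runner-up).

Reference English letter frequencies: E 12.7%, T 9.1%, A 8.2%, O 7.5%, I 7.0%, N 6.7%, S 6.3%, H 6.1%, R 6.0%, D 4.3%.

Step 1: Observed frequency of 'T' is 12.4%.
Step 2: Compute distances to each reference frequency and sort:
  E (12.7%): difference = 0.3% <-- BEST
  T (9.1%): difference = 3.3% <-- RUNNER-UP
  A (8.2%): difference = 4.2%
  O (7.5%): difference = 4.9%
  I (7.0%): difference = 5.4%
Step 3: Most likely is 'E' (12.7%, diff 0.3%); second most likely is 'T' (9.1%, diff 3.3%).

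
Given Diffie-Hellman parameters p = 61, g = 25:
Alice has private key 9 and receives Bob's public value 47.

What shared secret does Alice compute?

Step 1: s = B^a mod p = 47^9 mod 61.
  47^1 mod 61 = 47
  47^2 mod 61 = (47 * 47) mod 61 = 13
  47^3 mod 61 = (13 * 47) mod 61 = 1
  47^4 mod 61 = (1 * 47) mod 61 = 47
  47^5 mod 61 = (47 * 47) mod 61 = 13
  47^6 mod 61 = (13 * 47) mod 61 = 1
  47^7 mod 61 = (1 * 47) mod 61 = 47
  47^8 mod 61 = (47 * 47) mod 61 = 13
  47^9 mod 61 = (13 * 47) mod 61 = 1
Result: shared secret = 1.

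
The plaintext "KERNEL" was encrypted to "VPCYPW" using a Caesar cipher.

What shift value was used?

Step 1: Compare first letters: K (position 10) -> V (position 21).
Step 2: Shift = (21 - 10) mod 26 = 11.
The shift value is 11.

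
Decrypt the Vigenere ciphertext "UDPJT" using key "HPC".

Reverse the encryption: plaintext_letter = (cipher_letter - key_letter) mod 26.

Step 1: Extend key: HPCHP
Step 2: Decrypt each letter (c - k) mod 26:
  U(20) - H(7) = (20-7) mod 26 = 13 = N
  D(3) - P(15) = (3-15) mod 26 = 14 = O
  P(15) - C(2) = (15-2) mod 26 = 13 = N
  J(9) - H(7) = (9-7) mod 26 = 2 = C
  T(19) - P(15) = (19-15) mod 26 = 4 = E
Plaintext: NONCE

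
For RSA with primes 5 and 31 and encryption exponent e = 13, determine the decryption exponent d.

Step 1: n = 5 * 31 = 155.
Step 2: phi(n) = 4 * 30 = 120.
Step 3: Find d such that 13 * d = 1 (mod 120).
Step 4: d = 13^(-1) mod 120 = 37.
Verification: 13 * 37 = 481 = 4 * 120 + 1.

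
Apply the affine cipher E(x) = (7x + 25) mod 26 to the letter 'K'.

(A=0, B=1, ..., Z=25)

Step 1: Convert 'K' to number: x = 10.
Step 2: E(10) = (7 * 10 + 25) mod 26 = 95 mod 26 = 17.
Step 3: Convert 17 back to letter: R.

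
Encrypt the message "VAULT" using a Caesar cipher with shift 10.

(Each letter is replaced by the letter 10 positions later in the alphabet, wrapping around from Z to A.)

Step 1: For each letter, shift forward by 10 positions (mod 26).
  V (position 21) -> position (21+10) mod 26 = 5 -> F
  A (position 0) -> position (0+10) mod 26 = 10 -> K
  U (position 20) -> position (20+10) mod 26 = 4 -> E
  L (position 11) -> position (11+10) mod 26 = 21 -> V
  T (position 19) -> position (19+10) mod 26 = 3 -> D
Result: FKEVD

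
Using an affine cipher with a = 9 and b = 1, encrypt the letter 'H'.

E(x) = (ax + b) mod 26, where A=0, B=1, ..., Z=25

Step 1: Convert 'H' to number: x = 7.
Step 2: E(7) = (9 * 7 + 1) mod 26 = 64 mod 26 = 12.
Step 3: Convert 12 back to letter: M.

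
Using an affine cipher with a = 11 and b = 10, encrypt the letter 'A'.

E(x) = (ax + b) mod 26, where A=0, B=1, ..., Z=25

Step 1: Convert 'A' to number: x = 0.
Step 2: E(0) = (11 * 0 + 10) mod 26 = 10 mod 26 = 10.
Step 3: Convert 10 back to letter: K.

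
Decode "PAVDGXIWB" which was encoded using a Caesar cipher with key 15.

Step 1: Reverse the shift by subtracting 15 from each letter position.
  P (position 15) -> position (15-15) mod 26 = 0 -> A
  A (position 0) -> position (0-15) mod 26 = 11 -> L
  V (position 21) -> position (21-15) mod 26 = 6 -> G
  D (position 3) -> position (3-15) mod 26 = 14 -> O
  G (position 6) -> position (6-15) mod 26 = 17 -> R
  X (position 23) -> position (23-15) mod 26 = 8 -> I
  I (position 8) -> position (8-15) mod 26 = 19 -> T
  W (position 22) -> position (22-15) mod 26 = 7 -> H
  B (position 1) -> position (1-15) mod 26 = 12 -> M
Decrypted message: ALGORITHM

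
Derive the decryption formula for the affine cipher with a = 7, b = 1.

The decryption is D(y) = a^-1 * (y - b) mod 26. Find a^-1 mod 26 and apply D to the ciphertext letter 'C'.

Step 1: Find a^-1, the modular inverse of 7 mod 26.
Step 2: We need 7 * a^-1 = 1 (mod 26).
Step 3: 7 * 15 = 105 = 4 * 26 + 1, so a^-1 = 15.
Step 4: D(y) = 15(y - 1) mod 26.
Step 5: Apply to 'C' (y = 2): D(2) = 15 * (2 - 1) mod 26 = 15 * 1 mod 26 = 15 -> 'P'.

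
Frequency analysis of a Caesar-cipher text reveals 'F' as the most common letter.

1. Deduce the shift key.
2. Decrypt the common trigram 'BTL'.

Step 1: In English, 'E' is the most frequent letter (12.7%).
Step 2: The most frequent ciphertext letter is 'F' (position 5).
Step 3: Shift = (5 - 4) mod 26 = 1.
Step 4: Decrypt 'BTL' by shifting back 1:
  B -> A
  T -> S
  L -> K
Step 5: 'BTL' decrypts to 'ASK'.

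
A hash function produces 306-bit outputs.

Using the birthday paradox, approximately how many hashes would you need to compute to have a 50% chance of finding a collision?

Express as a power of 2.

Step 1: The birthday paradox gives collision probability ~50% after sqrt(2^n) = 2^(n/2) hashes.
Step 2: For 306-bit output: 2^(306/2) = 2^153.
Step 3: Approximately 2^153 hash computations needed.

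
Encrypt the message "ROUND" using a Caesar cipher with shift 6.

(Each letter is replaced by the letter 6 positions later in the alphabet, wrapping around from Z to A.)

Step 1: For each letter, shift forward by 6 positions (mod 26).
  R (position 17) -> position (17+6) mod 26 = 23 -> X
  O (position 14) -> position (14+6) mod 26 = 20 -> U
  U (position 20) -> position (20+6) mod 26 = 0 -> A
  N (position 13) -> position (13+6) mod 26 = 19 -> T
  D (position 3) -> position (3+6) mod 26 = 9 -> J
Result: XUATJ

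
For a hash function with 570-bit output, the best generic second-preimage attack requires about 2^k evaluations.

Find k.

Step 1: The hash has a 570-bit output.
Step 2: Second-preimage resistance means: given a specific input x, it should be infeasible to find a different y with h(y) = h(x).
With a 570-bit output, a generic search for a second preimage costs about 2^570 evaluations (each trial matches the fixed target with probability 2^-570).
Step 3: Security level = 570 bits.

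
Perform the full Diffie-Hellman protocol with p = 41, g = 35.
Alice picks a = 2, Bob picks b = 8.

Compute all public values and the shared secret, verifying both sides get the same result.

Step 1: A = g^a mod p = 35^2 mod 41 = 36.
Step 2: B = g^b mod p = 35^8 mod 41 = 10.
Step 3: Alice computes s = B^a mod p = 10^2 mod 41 = 18.
Step 4: Bob computes s = A^b mod p = 36^8 mod 41 = 18.
Both sides agree: shared secret = 18.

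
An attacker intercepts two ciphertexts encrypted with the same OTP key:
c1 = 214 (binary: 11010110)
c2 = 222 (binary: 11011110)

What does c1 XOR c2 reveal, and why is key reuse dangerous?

Step 1: c1 XOR c2 = (m1 XOR k) XOR (m2 XOR k).
Step 2: By XOR associativity/commutativity: = m1 XOR m2 XOR k XOR k = m1 XOR m2.
Step 3: 11010110 XOR 11011110 = 00001000 = 8.
Step 4: The key cancels out! An attacker learns m1 XOR m2 = 8, revealing the relationship between plaintexts.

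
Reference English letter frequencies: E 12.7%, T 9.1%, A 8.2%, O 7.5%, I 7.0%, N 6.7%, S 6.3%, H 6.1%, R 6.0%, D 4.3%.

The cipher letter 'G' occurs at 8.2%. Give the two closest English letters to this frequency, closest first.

Step 1: Observed frequency of 'G' is 8.2%.
Step 2: Compute distances to each reference frequency and sort:
  A (8.2%): difference = 0.0% <-- BEST
  O (7.5%): difference = 0.7% <-- RUNNER-UP
  T (9.1%): difference = 0.9%
  I (7.0%): difference = 1.2%
  N (6.7%): difference = 1.5%
Step 3: Most likely is 'A' (8.2%, diff 0.0%); second most likely is 'O' (7.5%, diff 0.7%).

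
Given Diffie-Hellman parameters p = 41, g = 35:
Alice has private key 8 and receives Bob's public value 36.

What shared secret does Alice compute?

Step 1: s = B^a mod p = 36^8 mod 41.
  36^1 mod 41 = 36
  36^2 mod 41 = (36 * 36) mod 41 = 25
  36^3 mod 41 = (25 * 36) mod 41 = 39
  36^4 mod 41 = (39 * 36) mod 41 = 10
  36^5 mod 41 = (10 * 36) mod 41 = 32
  36^6 mod 41 = (32 * 36) mod 41 = 4
  36^7 mod 41 = (4 * 36) mod 41 = 21
  36^8 mod 41 = (21 * 36) mod 41 = 18
Result: shared secret = 18.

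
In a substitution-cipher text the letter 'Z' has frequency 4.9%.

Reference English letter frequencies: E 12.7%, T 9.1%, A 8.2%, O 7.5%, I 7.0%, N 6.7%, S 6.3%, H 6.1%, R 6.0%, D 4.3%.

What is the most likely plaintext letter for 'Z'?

Step 1: The observed frequency is 4.9%.
Step 2: Compare with English frequencies:
  E: 12.7% (difference: 7.8%)
  T: 9.1% (difference: 4.2%)
  A: 8.2% (difference: 3.3%)
  O: 7.5% (difference: 2.6%)
  I: 7.0% (difference: 2.1%)
  N: 6.7% (difference: 1.8%)
  S: 6.3% (difference: 1.4%)
  H: 6.1% (difference: 1.2%)
  R: 6.0% (difference: 1.1%)
  D: 4.3% (difference: 0.6%) <-- closest
Step 3: 'Z' most likely represents 'D' (frequency 4.3%).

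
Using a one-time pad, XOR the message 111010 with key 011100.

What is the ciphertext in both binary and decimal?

Step 1: Write out the XOR operation bit by bit:
  Message: 111010
  Key:     011100
  XOR:     100110
Step 2: Convert to decimal: 100110 = 38.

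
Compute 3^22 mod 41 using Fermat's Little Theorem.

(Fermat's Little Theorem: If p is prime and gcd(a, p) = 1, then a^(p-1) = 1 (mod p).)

Step 1: Since 41 is prime, by Fermat's Little Theorem: 3^40 = 1 (mod 41).
Step 2: Reduce exponent: 22 mod 40 = 22.
Step 3: So 3^22 = 3^22 (mod 41).
Step 4: 3^22 mod 41 = 32.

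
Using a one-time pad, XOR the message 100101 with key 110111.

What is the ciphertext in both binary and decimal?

Step 1: Write out the XOR operation bit by bit:
  Message: 100101
  Key:     110111
  XOR:     010010
Step 2: Convert to decimal: 010010 = 18.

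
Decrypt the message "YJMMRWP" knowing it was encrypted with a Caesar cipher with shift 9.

Step 1: Reverse the shift by subtracting 9 from each letter position.
  Y (position 24) -> position (24-9) mod 26 = 15 -> P
  J (position 9) -> position (9-9) mod 26 = 0 -> A
  M (position 12) -> position (12-9) mod 26 = 3 -> D
  M (position 12) -> position (12-9) mod 26 = 3 -> D
  R (position 17) -> position (17-9) mod 26 = 8 -> I
  W (position 22) -> position (22-9) mod 26 = 13 -> N
  P (position 15) -> position (15-9) mod 26 = 6 -> G
Decrypted message: PADDING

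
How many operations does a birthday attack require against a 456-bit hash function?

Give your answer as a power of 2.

Step 1: The birthday paradox gives collision probability ~50% after sqrt(2^n) = 2^(n/2) hashes.
Step 2: For 456-bit output: 2^(456/2) = 2^228.
Step 3: Approximately 2^228 hash computations needed.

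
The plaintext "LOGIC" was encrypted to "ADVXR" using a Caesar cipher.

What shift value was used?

Step 1: Compare first letters: L (position 11) -> A (position 0).
Step 2: Shift = (0 - 11) mod 26 = 15.
The shift value is 15.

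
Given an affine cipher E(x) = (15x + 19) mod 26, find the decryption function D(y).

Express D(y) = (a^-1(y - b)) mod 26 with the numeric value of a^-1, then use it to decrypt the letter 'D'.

Step 1: Find a^-1, the modular inverse of 15 mod 26.
Step 2: We need 15 * a^-1 = 1 (mod 26).
Step 3: 15 * 7 = 105 = 4 * 26 + 1, so a^-1 = 7.
Step 4: D(y) = 7(y - 19) mod 26.
Step 5: Apply to 'D' (y = 3): D(3) = 7 * (3 - 19) mod 26 = 7 * -16 mod 26 = 18 -> 'S'.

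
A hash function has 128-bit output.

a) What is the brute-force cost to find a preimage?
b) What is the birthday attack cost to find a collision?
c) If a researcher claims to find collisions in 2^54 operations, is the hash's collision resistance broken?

Step 1: Preimage resistance requires brute-force of 2^128 operations.
Step 2: Collision resistance (birthday bound) = 2^(128/2) = 2^64.
Step 3: The claimed attack costs 2^54 operations.
Step 4: Since 2^54 < 2^64, the claimed attack beats the generic birthday bound, so collision resistance is broken.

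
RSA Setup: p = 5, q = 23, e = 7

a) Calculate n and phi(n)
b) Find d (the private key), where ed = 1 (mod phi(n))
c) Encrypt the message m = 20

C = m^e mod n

Step 1: n = 5 * 23 = 115.
Step 2: phi(n) = (5-1)(23-1) = 4 * 22 = 88.
Step 3: Find d = 7^(-1) mod 88 = 63.
  Verify: 7 * 63 = 441 = 1 (mod 88).
Step 4: C = 20^7 mod 115 = 90.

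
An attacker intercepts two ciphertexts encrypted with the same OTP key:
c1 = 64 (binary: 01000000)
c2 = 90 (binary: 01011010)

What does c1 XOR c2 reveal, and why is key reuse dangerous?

Step 1: c1 XOR c2 = (m1 XOR k) XOR (m2 XOR k).
Step 2: By XOR associativity/commutativity: = m1 XOR m2 XOR k XOR k = m1 XOR m2.
Step 3: 01000000 XOR 01011010 = 00011010 = 26.
Step 4: The key cancels out! An attacker learns m1 XOR m2 = 26, revealing the relationship between plaintexts.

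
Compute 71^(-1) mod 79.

Step 1: We need x such that 71 * x = 1 (mod 79).
Step 2: Using the extended Euclidean algorithm or trial:
  71 * 69 = 4899 = 62 * 79 + 1.
Step 3: Since 4899 mod 79 = 1, the inverse is x = 69.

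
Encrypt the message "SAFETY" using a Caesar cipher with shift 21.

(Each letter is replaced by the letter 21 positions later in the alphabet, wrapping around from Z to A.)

Step 1: For each letter, shift forward by 21 positions (mod 26).
  S (position 18) -> position (18+21) mod 26 = 13 -> N
  A (position 0) -> position (0+21) mod 26 = 21 -> V
  F (position 5) -> position (5+21) mod 26 = 0 -> A
  E (position 4) -> position (4+21) mod 26 = 25 -> Z
  T (position 19) -> position (19+21) mod 26 = 14 -> O
  Y (position 24) -> position (24+21) mod 26 = 19 -> T
Result: NVAZOT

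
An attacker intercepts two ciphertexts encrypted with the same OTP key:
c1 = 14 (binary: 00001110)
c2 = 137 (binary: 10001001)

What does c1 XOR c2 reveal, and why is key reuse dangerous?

Step 1: c1 XOR c2 = (m1 XOR k) XOR (m2 XOR k).
Step 2: By XOR associativity/commutativity: = m1 XOR m2 XOR k XOR k = m1 XOR m2.
Step 3: 00001110 XOR 10001001 = 10000111 = 135.
Step 4: The key cancels out! An attacker learns m1 XOR m2 = 135, revealing the relationship between plaintexts.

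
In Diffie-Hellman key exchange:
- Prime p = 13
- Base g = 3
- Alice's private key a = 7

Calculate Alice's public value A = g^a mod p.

Step 1: A = g^a mod p = 3^7 mod 13.
  3^1 mod 13 = 3
  3^2 mod 13 = (3 * 3) mod 13 = 9
  3^3 mod 13 = (9 * 3) mod 13 = 1
  3^4 mod 13 = (1 * 3) mod 13 = 3
  3^5 mod 13 = (3 * 3) mod 13 = 9
  3^6 mod 13 = (9 * 3) mod 13 = 1
  3^7 mod 13 = (1 * 3) mod 13 = 3
Result: A = 3.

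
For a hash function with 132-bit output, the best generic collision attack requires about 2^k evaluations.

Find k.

Step 1: The hash has a 132-bit output.
Step 2: Collision resistance means it should be infeasible to find any x != y with h(x) = h(y).
By the birthday bound, a generic collision search succeeds after about sqrt(2^132) = 2^(132/2) = 2^66 evaluations.
Step 3: Security level = 66 bits.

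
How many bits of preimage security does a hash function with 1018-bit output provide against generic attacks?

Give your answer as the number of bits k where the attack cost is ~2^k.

Step 1: The hash has a 1018-bit output.
Step 2: Preimage resistance means: given a digest h(x), it should be infeasible to find any input that hashes to it.
With a 1018-bit output there are 2^1018 possible digests, so a generic brute-force preimage search costs about 2^1018 evaluations.
Step 3: Security level = 1018 bits.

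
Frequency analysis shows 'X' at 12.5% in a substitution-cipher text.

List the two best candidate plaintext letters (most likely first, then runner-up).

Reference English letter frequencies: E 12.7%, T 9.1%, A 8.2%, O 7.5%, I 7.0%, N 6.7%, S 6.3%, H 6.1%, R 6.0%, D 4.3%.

Step 1: Observed frequency of 'X' is 12.5%.
Step 2: Compute distances to each reference frequency and sort:
  E (12.7%): difference = 0.2% <-- BEST
  T (9.1%): difference = 3.4% <-- RUNNER-UP
  A (8.2%): difference = 4.3%
  O (7.5%): difference = 5.0%
  I (7.0%): difference = 5.5%
Step 3: Most likely is 'E' (12.7%, diff 0.2%); second most likely is 'T' (9.1%, diff 3.4%).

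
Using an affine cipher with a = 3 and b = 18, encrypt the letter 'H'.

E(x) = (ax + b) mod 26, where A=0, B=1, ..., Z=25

Step 1: Convert 'H' to number: x = 7.
Step 2: E(7) = (3 * 7 + 18) mod 26 = 39 mod 26 = 13.
Step 3: Convert 13 back to letter: N.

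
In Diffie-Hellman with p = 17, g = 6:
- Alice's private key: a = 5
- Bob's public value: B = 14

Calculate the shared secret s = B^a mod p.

Step 1: s = B^a mod p = 14^5 mod 17.
  14^1 mod 17 = 14
  14^2 mod 17 = (14 * 14) mod 17 = 9
  14^3 mod 17 = (9 * 14) mod 17 = 7
  14^4 mod 17 = (7 * 14) mod 17 = 13
  14^5 mod 17 = (13 * 14) mod 17 = 12
Result: shared secret = 12.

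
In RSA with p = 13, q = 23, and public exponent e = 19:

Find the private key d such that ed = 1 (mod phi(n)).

Step 1: n = 13 * 23 = 299.
Step 2: phi(n) = 12 * 22 = 264.
Step 3: Find d such that 19 * d = 1 (mod 264).
Step 4: d = 19^(-1) mod 264 = 139.
Verification: 19 * 139 = 2641 = 10 * 264 + 1.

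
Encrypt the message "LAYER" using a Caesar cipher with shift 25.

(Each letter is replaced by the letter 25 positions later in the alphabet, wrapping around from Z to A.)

Step 1: For each letter, shift forward by 25 positions (mod 26).
  L (position 11) -> position (11+25) mod 26 = 10 -> K
  A (position 0) -> position (0+25) mod 26 = 25 -> Z
  Y (position 24) -> position (24+25) mod 26 = 23 -> X
  E (position 4) -> position (4+25) mod 26 = 3 -> D
  R (position 17) -> position (17+25) mod 26 = 16 -> Q
Result: KZXDQ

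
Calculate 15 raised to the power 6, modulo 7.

Step 1: Compute 15^6 mod 7 step by step, reducing modulo 7 at each step.
  15^1 mod 7 = 1
  15^2 mod 7 = (1 * 15) mod 7 = 1
  15^3 mod 7 = (1 * 15) mod 7 = 1
  15^4 mod 7 = (1 * 15) mod 7 = 1
  15^5 mod 7 = (1 * 15) mod 7 = 1
  15^6 mod 7 = (1 * 15) mod 7 = 1
Step 2: Result = 1.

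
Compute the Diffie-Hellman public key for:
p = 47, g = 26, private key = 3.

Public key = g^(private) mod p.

Step 1: A = g^a mod p = 26^3 mod 47.
  26^1 mod 47 = 26
  26^2 mod 47 = (26 * 26) mod 47 = 18
  26^3 mod 47 = (18 * 26) mod 47 = 45
Result: A = 45.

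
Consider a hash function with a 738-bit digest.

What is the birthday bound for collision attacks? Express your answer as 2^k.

Step 1: The birthday paradox gives collision probability ~50% after sqrt(2^n) = 2^(n/2) hashes.
Step 2: For 738-bit output: 2^(738/2) = 2^369.
Step 3: Approximately 2^369 hash computations needed.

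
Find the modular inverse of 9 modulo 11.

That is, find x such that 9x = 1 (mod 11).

Step 1: We need x such that 9 * x = 1 (mod 11).
Step 2: Using the extended Euclidean algorithm or trial:
  9 * 5 = 45 = 4 * 11 + 1.
Step 3: Since 45 mod 11 = 1, the inverse is x = 5.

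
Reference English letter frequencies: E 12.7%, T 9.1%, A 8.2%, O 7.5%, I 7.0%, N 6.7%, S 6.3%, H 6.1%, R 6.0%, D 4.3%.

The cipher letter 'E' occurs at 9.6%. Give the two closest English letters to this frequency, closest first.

Step 1: Observed frequency of 'E' is 9.6%.
Step 2: Compute distances to each reference frequency and sort:
  T (9.1%): difference = 0.5% <-- BEST
  A (8.2%): difference = 1.4% <-- RUNNER-UP
  O (7.5%): difference = 2.1%
  I (7.0%): difference = 2.6%
  N (6.7%): difference = 2.9%
Step 3: Most likely is 'T' (9.1%, diff 0.5%); second most likely is 'A' (8.2%, diff 1.4%).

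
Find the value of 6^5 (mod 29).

Step 1: Compute 6^5 mod 29 step by step, reducing modulo 29 at each step.
  6^1 mod 29 = 6
  6^2 mod 29 = (6 * 6) mod 29 = 7
  6^3 mod 29 = (7 * 6) mod 29 = 13
  6^4 mod 29 = (13 * 6) mod 29 = 20
  6^5 mod 29 = (20 * 6) mod 29 = 4
Step 2: Result = 4.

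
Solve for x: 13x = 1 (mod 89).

Step 1: We need x such that 13 * x = 1 (mod 89).
Step 2: Using the extended Euclidean algorithm or trial:
  13 * 48 = 624 = 7 * 89 + 1.
Step 3: Since 624 mod 89 = 1, the inverse is x = 48.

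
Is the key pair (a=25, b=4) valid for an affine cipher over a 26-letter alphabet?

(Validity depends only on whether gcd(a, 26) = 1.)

Step 1: Compute gcd(25, 26).
Step 2: gcd(25, 26) = 1.
Since gcd = 1, 25 is coprime with 26, so it is a valid key.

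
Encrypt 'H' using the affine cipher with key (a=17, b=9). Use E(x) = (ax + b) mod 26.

Step 1: Convert 'H' to number: x = 7.
Step 2: E(7) = (17 * 7 + 9) mod 26 = 128 mod 26 = 24.
Step 3: Convert 24 back to letter: Y.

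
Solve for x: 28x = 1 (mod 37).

Step 1: We need x such that 28 * x = 1 (mod 37).
Step 2: Using the extended Euclidean algorithm or trial:
  28 * 4 = 112 = 3 * 37 + 1.
Step 3: Since 112 mod 37 = 1, the inverse is x = 4.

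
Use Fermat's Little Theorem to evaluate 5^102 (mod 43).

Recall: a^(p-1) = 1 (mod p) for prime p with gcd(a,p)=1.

Step 1: Since 43 is prime, by Fermat's Little Theorem: 5^42 = 1 (mod 43).
Step 2: Reduce exponent: 102 mod 42 = 18.
Step 3: So 5^102 = 5^18 (mod 43).
Step 4: 5^18 mod 43 = 11.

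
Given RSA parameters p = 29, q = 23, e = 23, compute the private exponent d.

Step 1: n = 29 * 23 = 667.
Step 2: phi(n) = 28 * 22 = 616.
Step 3: Find d such that 23 * d = 1 (mod 616).
Step 4: d = 23^(-1) mod 616 = 375.
Verification: 23 * 375 = 8625 = 14 * 616 + 1.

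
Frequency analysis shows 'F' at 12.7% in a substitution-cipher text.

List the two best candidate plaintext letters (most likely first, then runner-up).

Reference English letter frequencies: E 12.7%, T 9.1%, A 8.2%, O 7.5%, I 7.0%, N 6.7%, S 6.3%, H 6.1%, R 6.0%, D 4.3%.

Step 1: Observed frequency of 'F' is 12.7%.
Step 2: Compute distances to each reference frequency and sort:
  E (12.7%): difference = 0.0% <-- BEST
  T (9.1%): difference = 3.6% <-- RUNNER-UP
  A (8.2%): difference = 4.5%
  O (7.5%): difference = 5.2%
  I (7.0%): difference = 5.7%
Step 3: Most likely is 'E' (12.7%, diff 0.0%); second most likely is 'T' (9.1%, diff 3.6%).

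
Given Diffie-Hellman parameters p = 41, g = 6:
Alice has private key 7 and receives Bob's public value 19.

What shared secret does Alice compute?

Step 1: s = B^a mod p = 19^7 mod 41.
  19^1 mod 41 = 19
  19^2 mod 41 = (19 * 19) mod 41 = 33
  19^3 mod 41 = (33 * 19) mod 41 = 12
  19^4 mod 41 = (12 * 19) mod 41 = 23
  19^5 mod 41 = (23 * 19) mod 41 = 27
  19^6 mod 41 = (27 * 19) mod 41 = 21
  19^7 mod 41 = (21 * 19) mod 41 = 30
Result: shared secret = 30.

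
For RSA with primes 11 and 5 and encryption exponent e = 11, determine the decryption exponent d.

Step 1: n = 11 * 5 = 55.
Step 2: phi(n) = 10 * 4 = 40.
Step 3: Find d such that 11 * d = 1 (mod 40).
Step 4: d = 11^(-1) mod 40 = 11.
Verification: 11 * 11 = 121 = 3 * 40 + 1.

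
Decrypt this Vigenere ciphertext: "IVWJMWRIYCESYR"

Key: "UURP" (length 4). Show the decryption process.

Step 1: Key 'UURP' has length 4. Extended key: UURPUURPUURPUU
Step 2: Decrypt each position:
  I(8) - U(20) = 14 = O
  V(21) - U(20) = 1 = B
  W(22) - R(17) = 5 = F
  J(9) - P(15) = 20 = U
  M(12) - U(20) = 18 = S
  W(22) - U(20) = 2 = C
  R(17) - R(17) = 0 = A
  I(8) - P(15) = 19 = T
  Y(24) - U(20) = 4 = E
  C(2) - U(20) = 8 = I
  E(4) - R(17) = 13 = N
  S(18) - P(15) = 3 = D
  Y(24) - U(20) = 4 = E
  R(17) - U(20) = 23 = X
Plaintext: OBFUSCATEINDEX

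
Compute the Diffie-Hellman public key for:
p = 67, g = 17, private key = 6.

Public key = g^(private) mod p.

Step 1: A = g^a mod p = 17^6 mod 67.
  17^1 mod 67 = 17
  17^2 mod 67 = (17 * 17) mod 67 = 21
  17^3 mod 67 = (21 * 17) mod 67 = 22
  17^4 mod 67 = (22 * 17) mod 67 = 39
  17^5 mod 67 = (39 * 17) mod 67 = 60
  17^6 mod 67 = (60 * 17) mod 67 = 15
Result: A = 15.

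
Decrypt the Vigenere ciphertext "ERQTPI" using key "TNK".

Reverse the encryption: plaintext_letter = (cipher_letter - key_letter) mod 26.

Step 1: Extend key: TNKTNK
Step 2: Decrypt each letter (c - k) mod 26:
  E(4) - T(19) = (4-19) mod 26 = 11 = L
  R(17) - N(13) = (17-13) mod 26 = 4 = E
  Q(16) - K(10) = (16-10) mod 26 = 6 = G
  T(19) - T(19) = (19-19) mod 26 = 0 = A
  P(15) - N(13) = (15-13) mod 26 = 2 = C
  I(8) - K(10) = (8-10) mod 26 = 24 = Y
Plaintext: LEGACY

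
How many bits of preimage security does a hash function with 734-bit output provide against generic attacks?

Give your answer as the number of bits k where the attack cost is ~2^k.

Step 1: The hash has a 734-bit output.
Step 2: Preimage resistance means: given a digest h(x), it should be infeasible to find any input that hashes to it.
With a 734-bit output there are 2^734 possible digests, so a generic brute-force preimage search costs about 2^734 evaluations.
Step 3: Security level = 734 bits.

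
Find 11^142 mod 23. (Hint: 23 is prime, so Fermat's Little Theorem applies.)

Step 1: Since 23 is prime, by Fermat's Little Theorem: 11^22 = 1 (mod 23).
Step 2: Reduce exponent: 142 mod 22 = 10.
Step 3: So 11^142 = 11^10 (mod 23).
Step 4: 11^10 mod 23 = 2.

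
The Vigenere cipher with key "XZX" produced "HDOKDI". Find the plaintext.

Step 1: Extend key: XZXXZX
Step 2: Decrypt each letter (c - k) mod 26:
  H(7) - X(23) = (7-23) mod 26 = 10 = K
  D(3) - Z(25) = (3-25) mod 26 = 4 = E
  O(14) - X(23) = (14-23) mod 26 = 17 = R
  K(10) - X(23) = (10-23) mod 26 = 13 = N
  D(3) - Z(25) = (3-25) mod 26 = 4 = E
  I(8) - X(23) = (8-23) mod 26 = 11 = L
Plaintext: KERNEL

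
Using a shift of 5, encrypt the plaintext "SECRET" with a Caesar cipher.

Step 1: For each letter, shift forward by 5 positions (mod 26).
  S (position 18) -> position (18+5) mod 26 = 23 -> X
  E (position 4) -> position (4+5) mod 26 = 9 -> J
  C (position 2) -> position (2+5) mod 26 = 7 -> H
  R (position 17) -> position (17+5) mod 26 = 22 -> W
  E (position 4) -> position (4+5) mod 26 = 9 -> J
  T (position 19) -> position (19+5) mod 26 = 24 -> Y
Result: XJHWJY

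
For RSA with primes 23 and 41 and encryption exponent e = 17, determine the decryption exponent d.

Step 1: n = 23 * 41 = 943.
Step 2: phi(n) = 22 * 40 = 880.
Step 3: Find d such that 17 * d = 1 (mod 880).
Step 4: d = 17^(-1) mod 880 = 673.
Verification: 17 * 673 = 11441 = 13 * 880 + 1.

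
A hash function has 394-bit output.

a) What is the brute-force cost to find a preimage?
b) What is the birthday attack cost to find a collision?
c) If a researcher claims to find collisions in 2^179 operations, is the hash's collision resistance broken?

Step 1: Preimage resistance requires brute-force of 2^394 operations.
Step 2: Collision resistance (birthday bound) = 2^(394/2) = 2^197.
Step 3: The claimed attack costs 2^179 operations.
Step 4: Since 2^179 < 2^197, the claimed attack beats the generic birthday bound, so collision resistance is broken.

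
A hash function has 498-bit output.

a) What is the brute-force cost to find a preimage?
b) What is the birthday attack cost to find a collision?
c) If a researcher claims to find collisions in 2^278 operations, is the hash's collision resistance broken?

Step 1: Preimage resistance requires brute-force of 2^498 operations.
Step 2: Collision resistance (birthday bound) = 2^(498/2) = 2^249.
Step 3: The claimed attack costs 2^278 operations.
Step 4: Since 2^278 >= 2^249, the claimed attack is no faster than the generic birthday attack, so this does not break collision resistance.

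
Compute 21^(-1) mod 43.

Step 1: We need x such that 21 * x = 1 (mod 43).
Step 2: Using the extended Euclidean algorithm or trial:
  21 * 41 = 861 = 20 * 43 + 1.
Step 3: Since 861 mod 43 = 1, the inverse is x = 41.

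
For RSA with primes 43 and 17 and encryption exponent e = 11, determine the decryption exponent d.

Step 1: n = 43 * 17 = 731.
Step 2: phi(n) = 42 * 16 = 672.
Step 3: Find d such that 11 * d = 1 (mod 672).
Step 4: d = 11^(-1) mod 672 = 611.
Verification: 11 * 611 = 6721 = 10 * 672 + 1.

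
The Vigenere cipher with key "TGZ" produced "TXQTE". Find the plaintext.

Step 1: Extend key: TGZTG
Step 2: Decrypt each letter (c - k) mod 26:
  T(19) - T(19) = (19-19) mod 26 = 0 = A
  X(23) - G(6) = (23-6) mod 26 = 17 = R
  Q(16) - Z(25) = (16-25) mod 26 = 17 = R
  T(19) - T(19) = (19-19) mod 26 = 0 = A
  E(4) - G(6) = (4-6) mod 26 = 24 = Y
Plaintext: ARRAY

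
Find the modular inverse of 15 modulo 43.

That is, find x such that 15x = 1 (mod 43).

Step 1: We need x such that 15 * x = 1 (mod 43).
Step 2: Using the extended Euclidean algorithm or trial:
  15 * 23 = 345 = 8 * 43 + 1.
Step 3: Since 345 mod 43 = 1, the inverse is x = 23.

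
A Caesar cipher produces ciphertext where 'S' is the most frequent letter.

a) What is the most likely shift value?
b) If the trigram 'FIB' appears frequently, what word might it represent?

Step 1: In English, 'E' is the most frequent letter (12.7%).
Step 2: The most frequent ciphertext letter is 'S' (position 18).
Step 3: Shift = (18 - 4) mod 26 = 14.
Step 4: Decrypt 'FIB' by shifting back 14:
  F -> R
  I -> U
  B -> N
Step 5: 'FIB' decrypts to 'RUN'.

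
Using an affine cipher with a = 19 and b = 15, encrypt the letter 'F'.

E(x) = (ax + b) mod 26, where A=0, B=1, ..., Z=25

Step 1: Convert 'F' to number: x = 5.
Step 2: E(5) = (19 * 5 + 15) mod 26 = 110 mod 26 = 6.
Step 3: Convert 6 back to letter: G.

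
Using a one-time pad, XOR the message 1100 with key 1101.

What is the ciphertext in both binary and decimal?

Step 1: Write out the XOR operation bit by bit:
  Message: 1100
  Key:     1101
  XOR:     0001
Step 2: Convert to decimal: 0001 = 1.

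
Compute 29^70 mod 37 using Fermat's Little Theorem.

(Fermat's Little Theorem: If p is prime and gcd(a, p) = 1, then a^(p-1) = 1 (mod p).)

Step 1: Since 37 is prime, by Fermat's Little Theorem: 29^36 = 1 (mod 37).
Step 2: Reduce exponent: 70 mod 36 = 34.
Step 3: So 29^70 = 29^34 (mod 37).
Step 4: 29^34 mod 37 = 11.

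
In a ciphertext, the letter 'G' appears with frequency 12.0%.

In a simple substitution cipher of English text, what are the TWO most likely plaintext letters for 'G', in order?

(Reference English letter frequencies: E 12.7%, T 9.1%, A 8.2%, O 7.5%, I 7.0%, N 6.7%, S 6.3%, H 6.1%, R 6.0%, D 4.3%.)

Step 1: Observed frequency of 'G' is 12.0%.
Step 2: Compute distances to each reference frequency and sort:
  E (12.7%): difference = 0.7% <-- BEST
  T (9.1%): difference = 2.9% <-- RUNNER-UP
  A (8.2%): difference = 3.8%
  O (7.5%): difference = 4.5%
  I (7.0%): difference = 5.0%
Step 3: Most likely is 'E' (12.7%, diff 0.7%); second most likely is 'T' (9.1%, diff 2.9%).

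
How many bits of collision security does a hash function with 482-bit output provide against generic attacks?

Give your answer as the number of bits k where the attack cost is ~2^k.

Step 1: The hash has a 482-bit output.
Step 2: Collision resistance means it should be infeasible to find any x != y with h(x) = h(y).
By the birthday bound, a generic collision search succeeds after about sqrt(2^482) = 2^(482/2) = 2^241 evaluations.
Step 3: Security level = 241 bits.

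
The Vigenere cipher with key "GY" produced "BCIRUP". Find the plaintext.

Step 1: Extend key: GYGYGY
Step 2: Decrypt each letter (c - k) mod 26:
  B(1) - G(6) = (1-6) mod 26 = 21 = V
  C(2) - Y(24) = (2-24) mod 26 = 4 = E
  I(8) - G(6) = (8-6) mod 26 = 2 = C
  R(17) - Y(24) = (17-24) mod 26 = 19 = T
  U(20) - G(6) = (20-6) mod 26 = 14 = O
  P(15) - Y(24) = (15-24) mod 26 = 17 = R
Plaintext: VECTOR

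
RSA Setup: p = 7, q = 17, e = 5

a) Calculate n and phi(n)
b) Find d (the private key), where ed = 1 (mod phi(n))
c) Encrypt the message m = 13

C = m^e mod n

Step 1: n = 7 * 17 = 119.
Step 2: phi(n) = (7-1)(17-1) = 6 * 16 = 96.
Step 3: Find d = 5^(-1) mod 96 = 77.
  Verify: 5 * 77 = 385 = 1 (mod 96).
Step 4: C = 13^5 mod 119 = 13.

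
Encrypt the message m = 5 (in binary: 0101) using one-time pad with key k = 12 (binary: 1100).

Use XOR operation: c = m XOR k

Step 1: Write out the XOR operation bit by bit:
  Message: 0101
  Key:     1100
  XOR:     1001
Step 2: Convert to decimal: 1001 = 9.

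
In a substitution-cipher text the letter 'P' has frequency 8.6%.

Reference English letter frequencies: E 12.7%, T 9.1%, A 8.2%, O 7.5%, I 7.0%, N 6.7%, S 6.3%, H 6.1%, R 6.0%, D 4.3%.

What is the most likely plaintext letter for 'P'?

Step 1: The observed frequency is 8.6%.
Step 2: Compare with English frequencies:
  E: 12.7% (difference: 4.1%)
  T: 9.1% (difference: 0.5%)
  A: 8.2% (difference: 0.4%) <-- closest
  O: 7.5% (difference: 1.1%)
  I: 7.0% (difference: 1.6%)
  N: 6.7% (difference: 1.9%)
  S: 6.3% (difference: 2.3%)
  H: 6.1% (difference: 2.5%)
  R: 6.0% (difference: 2.6%)
  D: 4.3% (difference: 4.3%)
Step 3: 'P' most likely represents 'A' (frequency 8.2%).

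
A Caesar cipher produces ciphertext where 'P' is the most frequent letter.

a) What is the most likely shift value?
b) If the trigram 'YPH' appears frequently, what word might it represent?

Step 1: In English, 'E' is the most frequent letter (12.7%).
Step 2: The most frequent ciphertext letter is 'P' (position 15).
Step 3: Shift = (15 - 4) mod 26 = 11.
Step 4: Decrypt 'YPH' by shifting back 11:
  Y -> N
  P -> E
  H -> W
Step 5: 'YPH' decrypts to 'NEW'.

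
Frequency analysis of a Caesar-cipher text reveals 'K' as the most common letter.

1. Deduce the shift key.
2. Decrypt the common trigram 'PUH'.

Step 1: In English, 'E' is the most frequent letter (12.7%).
Step 2: The most frequent ciphertext letter is 'K' (position 10).
Step 3: Shift = (10 - 4) mod 26 = 6.
Step 4: Decrypt 'PUH' by shifting back 6:
  P -> J
  U -> O
  H -> B
Step 5: 'PUH' decrypts to 'JOB'.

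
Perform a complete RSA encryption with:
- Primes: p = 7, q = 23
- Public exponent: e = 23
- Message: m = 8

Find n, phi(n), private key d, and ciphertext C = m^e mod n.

Step 1: n = 7 * 23 = 161.
Step 2: phi(n) = (7-1)(23-1) = 6 * 22 = 132.
Step 3: Find d = 23^(-1) mod 132 = 23.
  Verify: 23 * 23 = 529 = 1 (mod 132).
Step 4: C = 8^23 mod 161 = 8.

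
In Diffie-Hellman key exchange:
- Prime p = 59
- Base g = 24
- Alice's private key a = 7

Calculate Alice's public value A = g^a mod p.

Step 1: A = g^a mod p = 24^7 mod 59.
  24^1 mod 59 = 24
  24^2 mod 59 = (24 * 24) mod 59 = 45
  24^3 mod 59 = (45 * 24) mod 59 = 18
  24^4 mod 59 = (18 * 24) mod 59 = 19
  24^5 mod 59 = (19 * 24) mod 59 = 43
  24^6 mod 59 = (43 * 24) mod 59 = 29
  24^7 mod 59 = (29 * 24) mod 59 = 47
Result: A = 47.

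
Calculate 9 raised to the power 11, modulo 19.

Step 1: Compute 9^11 mod 19 step by step, reducing modulo 19 at each step.
  9^1 mod 19 = 9
  9^2 mod 19 = (9 * 9) mod 19 = 5
  9^3 mod 19 = (5 * 9) mod 19 = 7
  9^4 mod 19 = (7 * 9) mod 19 = 6
  9^5 mod 19 = (6 * 9) mod 19 = 16
  9^6 mod 19 = (16 * 9) mod 19 = 11
  9^7 mod 19 = (11 * 9) mod 19 = 4
  9^8 mod 19 = (4 * 9) mod 19 = 17
  9^9 mod 19 = (17 * 9) mod 19 = 1
  9^10 mod 19 = (1 * 9) mod 19 = 9
  9^11 mod 19 = (9 * 9) mod 19 = 5
Step 2: Result = 5.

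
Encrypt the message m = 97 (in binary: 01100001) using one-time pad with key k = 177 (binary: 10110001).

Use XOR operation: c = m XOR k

Step 1: Write out the XOR operation bit by bit:
  Message: 01100001
  Key:     10110001
  XOR:     11010000
Step 2: Convert to decimal: 11010000 = 208.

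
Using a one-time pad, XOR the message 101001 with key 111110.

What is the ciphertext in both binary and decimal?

Step 1: Write out the XOR operation bit by bit:
  Message: 101001
  Key:     111110
  XOR:     010111
Step 2: Convert to decimal: 010111 = 23.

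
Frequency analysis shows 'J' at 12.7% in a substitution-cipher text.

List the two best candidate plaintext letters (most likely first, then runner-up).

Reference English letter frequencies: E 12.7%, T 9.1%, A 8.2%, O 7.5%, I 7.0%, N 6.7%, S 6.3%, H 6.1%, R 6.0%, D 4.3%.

Step 1: Observed frequency of 'J' is 12.7%.
Step 2: Compute distances to each reference frequency and sort:
  E (12.7%): difference = 0.0% <-- BEST
  T (9.1%): difference = 3.6% <-- RUNNER-UP
  A (8.2%): difference = 4.5%
  O (7.5%): difference = 5.2%
  I (7.0%): difference = 5.7%
Step 3: Most likely is 'E' (12.7%, diff 0.0%); second most likely is 'T' (9.1%, diff 3.6%).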